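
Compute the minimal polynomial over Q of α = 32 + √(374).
m_α(x) = x^2 - 64x + 650

From α - 32 = √(374), squaring gives (α - 32)^2 = 374, i.e. α^2 - 64α + 1024 = 374, so α^2 - 64α + 650 = 0. The discriminant of x^2 - 64x + 650 is (-64)^2 - 4·(650) = 4096 - 2600 = 1496, and 4·(374) is not a perfect square in Q since 374 is squarefree and ≠ 1. Hence x^2 - 64x + 650 is irreducible over Q and is the minimal polynomial of α.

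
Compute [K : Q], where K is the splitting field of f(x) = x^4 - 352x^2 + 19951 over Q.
[K : Q] = 4

Solving the quadratic in x^2: x^2 = (352 ± √(352^2 - 4·19951))/2 = (352 ± √44100)/2 = (352 ± 210)/2, giving x^2 = 281 or x^2 = 71. So f(x) = (x^2 - 281)(x^2 - 71) and the roots of f are ±√281, ±√71. Hence the splitting field is K = Q(√281, √71). Since 281 and 71 are distinct squarefree integers > 1, their product 19951 is not a perfect square, so √71 ∉ Q(√281). By the tower law [K:Q] = [Q(√281,√71):Q(√281)] · [Q(√281):Q] = 2 · 2 = 4.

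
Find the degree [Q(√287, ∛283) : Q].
[Q(√287, ∛283) : Q] = 6

Let L = Q(√287, ∛283). Since Q(√287) ⊂ L and [Q(√287):Q] = 2, the tower law gives 2 | [L:Q]. Likewise Q(∛283) ⊂ L with [Q(∛283):Q] = 3 (because 283 is not a perfect cube), so 3 | [L:Q]. As gcd(2,3) = 1, [L:Q] is divisible by 6. Conversely L is generated over Q by √287 and ∛283, so [L:Q] ≤ 2·3 = 6. Therefore [Q(√287, ∛283) : Q] = 6.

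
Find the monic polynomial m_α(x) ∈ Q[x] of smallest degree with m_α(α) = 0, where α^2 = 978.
m_α(x) = x^2 - 978

α satisfies α^2 - 978 = 0, so x^2 - 978 annihilates α. Since d = 978 is squarefree and ≠ 1, it is not a perfect square in Q, so x^2 - 978 has no rational root and is therefore irreducible over Q (a degree-2 polynomial over a field is irreducible iff it has no root). Hence m_α(x) = x^2 - 978.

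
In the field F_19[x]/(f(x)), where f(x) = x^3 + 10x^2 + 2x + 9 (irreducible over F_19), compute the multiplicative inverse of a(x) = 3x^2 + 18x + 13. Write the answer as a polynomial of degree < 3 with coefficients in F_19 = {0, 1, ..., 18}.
a(x)^(-1) ≡ 7x^2 + 18x + 10 (mod f(x))

Since f is irreducible over F_19, F_19[x]/(f) is a field and a(x) ≠ 0 has an inverse. Apply the extended Euclidean algorithm to f(x) and a(x) in F_19[x]: f(x) = (13x + 14)·a(x) + (18x + 17);  a(x) = (16x + 7)·(18x + 17) + (8). The last nonzero remainder is the constant 8 = gcd(f, a) in F_19. Back-substituting through the division chain expresses 8 = s(x)·a(x) + t(x)·f(x) with s(x) ≡ 18x^2 + 11x + 4 (mod f), so (18x^2 + 11x + 4)·a(x) ≡ 8 (mod f). Multiplying by 8^(-1) ≡ 12 in F_19 gives a(x)^(-1) ≡ 12·(18x^2 + 11x + 4) ≡ 7x^2 + 18x + 10 (mod f). Check: (3x^2 + 18x + 13)·(7x^2 + 18x + 10) = 2x^4 + 9x^3 + 8x^2 + 15x + 16 ≡ 1 (mod x^3 + 10x^2 + 2x + 9).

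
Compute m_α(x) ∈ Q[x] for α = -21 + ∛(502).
m_α(x) = x^3 + 63x^2 + 1323x + 8759

Set β = α + 21 = ∛(502), so β^3 = 502. Then (α + 21)^3 - 502 = 0, i.e. α is a root of g(x) = (x + 21)^3 - 502 = x^3 + 63x^2 + 1323x + 8759. Since g(x) = h(x + 21) where h(x) = x^3 - 502, and h is irreducible over Q (because 502 is not a perfect cube, so h has no rational root, and a monic cubic with no rational root is irreducible), g is also irreducible (irreducibility is preserved under the substitution x → x + 21). Hence m_α(x) = x^3 + 63x^2 + 1323x + 8759.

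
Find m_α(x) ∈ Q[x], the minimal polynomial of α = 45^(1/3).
m_α(x) = x^3 - 45

α satisfies α^3 = 45, so x^3 - 45 annihilates α. By the rational root test, a rational root p/q (in lowest terms) of x^3 - 45 would satisfy p^3 = 45 q^3, forcing q = 1 and p^3 = 45; but 45 is not a perfect cube, contradiction. A monic cubic over Q with no rational root is irreducible (any nontrivial factorization would include a linear factor). Hence x^3 - 45 is the minimal polynomial of α, and in particular [Q(α):Q] = 3.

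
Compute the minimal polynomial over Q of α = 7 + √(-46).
m_α(x) = x^2 - 14x + 95

From α - 7 = √(-46), squaring gives (α - 7)^2 = -46, i.e. α^2 - 14α + 49 = -46, so α^2 - 14α + 95 = 0. The discriminant of x^2 - 14x + 95 is (-14)^2 - 4·(95) = 196 - 380 = -184, and 4·(-46) is not a perfect square in Q since -46 is squarefree and ≠ 1. Hence x^2 - 14x + 95 is irreducible over Q and is the minimal polynomial of α.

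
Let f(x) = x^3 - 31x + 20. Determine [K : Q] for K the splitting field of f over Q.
[K : Q] = 6

By the rational root test, any rational root of the monic integer polynomial f(x) = x^3 - 31x + 20 must be an integer dividing the constant term 20, i.e. one of ±{1, 2, 4, 5, 10, 20}. Evaluating: f(1) = -10, f(-1) = 50, f(2) = -34, f(-2) = 74, f(4) = -40, f(-4) = 80, f(5) = -10, f(-5) = 50, f(10) = 710, f(-10) = -670, f(20) = 7400, f(-20) = -7360; none is 0, so f has no rational root and is therefore irreducible over Q (a cubic with no linear factor over a field is irreducible). For an irreducible cubic, the Galois group is A_3 or S_3 according as the discriminant disc(f) = -4a^3 - 27b^2 = -4·(-31)^3 - 27·(20)^2 = 108364 is or is not a square in Q. Here disc(f) = 108364 is not a perfect square in Q, so the Galois group of f over Q is not contained in A_3 and must be all of S_3. The splitting field has degree |S_3| = 6 over Q, so [K : Q] = 6.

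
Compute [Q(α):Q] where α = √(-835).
[Q(α):Q] = 2

[Q(α):Q] equals the degree of the minimal polynomial of α. Here α^2 = -835 and x^2 + 835 is irreducible (d = -835 is squarefree, ≠ 1, hence not a square), so deg(m_α) = 2. Thus [Q(α):Q] = 2.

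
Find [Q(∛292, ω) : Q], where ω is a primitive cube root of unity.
[Q(∛292, ω) : Q] = 6

[Q(∛292):Q] = 3 (min poly x^3 - 292, irreducible since 292 is not a perfect cube). [Q(ω):Q] = 2 (min poly x^2 + x + 1). Since Q(∛292) ⊂ R and ω ∉ R, we have ω ∉ Q(∛292), so x^2 + x + 1 remains irreducible over Q(∛292) and [Q(∛292, ω) : Q(∛292)] = 2. By the tower law, [Q(∛292, ω) : Q] = 3 · 2 = 6. (In fact Q(∛292, ω) is the splitting field of x^3 - 292 over Q.)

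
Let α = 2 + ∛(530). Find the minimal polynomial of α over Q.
m_α(x) = x^3 - 6x^2 + 12x - 538

Set β = α - 2 = ∛(530), so β^3 = 530. Then (α - 2)^3 - 530 = 0, i.e. α is a root of g(x) = (x - 2)^3 - 530 = x^3 - 6x^2 + 12x - 538. Since g(x) = h(x - 2) where h(x) = x^3 - 530, and h is irreducible over Q (because 530 is not a perfect cube, so h has no rational root, and a monic cubic with no rational root is irreducible), g is also irreducible (irreducibility is preserved under the substitution x → x - 2). Hence m_α(x) = x^3 - 6x^2 + 12x - 538.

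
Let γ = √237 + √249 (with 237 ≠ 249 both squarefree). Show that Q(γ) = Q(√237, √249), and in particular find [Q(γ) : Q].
[Q(γ) : Q] = 4 (equivalently, Q(γ) = Q(√237, √249))

Obviously Q(γ) ⊆ Q(√237, √249), and [Q(√237, √249):Q] = 4 (since 237, 249 are distinct squarefree integers > 1 with 59013 not a perfect square). To show equality we compute the minimal polynomial of γ. From γ = √237 + √249: γ^2 = 237 + 2√(59013) + 249 = 486 + 2√(59013), so γ^2 - 486 = 2√(59013); squaring, (γ^2 - 486)^2 = 4·59013, i.e. γ^4 - 972γ^2 + 236196 - 236052 = 0, i.e. γ^4 - 972γ^2 + 144 = 0. So γ is a root of x^4 - 972x^2 + 144. This polynomial is irreducible over Q: it has no rational root (each ±√237 ± √249 is irrational), and any factorization into two quadratics over Q would force √(59013) ∈ Q (pairing opposite roots) or √237, √249 ∈ Q (other pairings), all impossible. Hence [Q(γ):Q] = 4 = [Q(√237, √249):Q], so Q(γ) = Q(√237, √249).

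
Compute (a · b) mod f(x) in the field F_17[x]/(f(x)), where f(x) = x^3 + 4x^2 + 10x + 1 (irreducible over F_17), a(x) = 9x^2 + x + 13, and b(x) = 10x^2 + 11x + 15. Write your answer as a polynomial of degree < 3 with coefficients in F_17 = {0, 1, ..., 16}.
a · b ≡ 6x^2 + 11x + 4 (mod f(x))

Multiply in F_17[x]: a(x)·b(x) = (9x^2 + x + 13)·(10x^2 + 11x + 15) = 5x^4 + 7x^3 + 4x^2 + 5x + 8. This has degree ≥ 3, so divide by f(x) over F_17: 5x^4 + 7x^3 + 4x^2 + 5x + 8 = (5x + 4)·(x^3 + 4x^2 + 10x + 1) + (6x^2 + 11x + 4). Hence a·b ≡ 6x^2 + 11x + 4 (mod f). (F_17[x]/(f) is a field with 17^3 = 4913 elements since f is irreducible of degree 3.)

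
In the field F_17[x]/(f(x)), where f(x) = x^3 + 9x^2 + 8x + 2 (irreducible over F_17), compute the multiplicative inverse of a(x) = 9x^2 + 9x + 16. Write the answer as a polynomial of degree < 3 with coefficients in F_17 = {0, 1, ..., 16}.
a(x)^(-1) ≡ 9x^2 + 3 (mod f(x))

Since f is irreducible over F_17, F_17[x]/(f) is a field and a(x) ≠ 0 has an inverse. Apply the extended Euclidean algorithm to f(x) and a(x) in F_17[x]: f(x) = (2x + 16)·a(x) + (2x + 1);  a(x) = (13x + 15)·(2x + 1) + (1). The last nonzero remainder is the constant 1 = gcd(f, a) in F_17. Back-substituting through the division chain expresses 1 = s(x)·a(x) + t(x)·f(x) with s(x) ≡ 9x^2 + 3 (mod f), so a(x)^(-1) ≡ s(x) = 9x^2 + 3 (mod f). Check: (9x^2 + 9x + 16)·(9x^2 + 3) = 13x^4 + 13x^3 + x^2 + 10x + 14 ≡ 1 (mod x^3 + 9x^2 + 8x + 2).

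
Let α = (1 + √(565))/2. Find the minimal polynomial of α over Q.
m_α(x) = x^2 - x - 141

From 2α - 1 = √(565), squaring gives (2α - 1)^2 = 565, i.e. 4α^2 - 4α + 1 = 565, so α^2 - α + (1 - 565)/4 = 0. Since 565 ≡ 1 (mod 4), (1 - 565)/4 = -141 ∈ Z. The polynomial x^2 - x - 141 has discriminant 1 - 4·(-141) = 565, which is not a perfect square in Q (d = 565 is squarefree and ≠ 1), so x^2 - x - 141 is irreducible over Q. It is the minimal polynomial of α.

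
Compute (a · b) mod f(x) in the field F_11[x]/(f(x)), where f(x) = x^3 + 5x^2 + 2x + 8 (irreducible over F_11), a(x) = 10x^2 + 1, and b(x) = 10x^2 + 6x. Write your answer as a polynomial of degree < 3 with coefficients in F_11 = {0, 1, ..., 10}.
a · b ≡ 8x^2 + 9x (mod f(x))

Multiply in F_11[x]: a(x)·b(x) = (10x^2 + 1)·(10x^2 + 6x) = x^4 + 5x^3 + 10x^2 + 6x. This has degree ≥ 3, so divide by f(x) over F_11: x^4 + 5x^3 + 10x^2 + 6x = (x)·(x^3 + 5x^2 + 2x + 8) + (8x^2 + 9x). Hence a·b ≡ 8x^2 + 9x (mod f). (F_11[x]/(f) is a field with 11^3 = 1331 elements since f is irreducible of degree 3.)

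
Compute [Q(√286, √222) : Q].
[Q(√286, √222) : Q] = 4

[Q(√286):Q] = 2 (min poly x^2 - 286, irreducible since 286 is squarefree > 1). For the top step, suppose √222 ∈ Q(√286), say √222 = c + d√286 with c, d ∈ Q. Squaring: 222 = c^2 + 286d^2 + 2cd√286. Since √286 ∉ Q this forces 2cd = 0. If d = 0 then √222 = c ∈ Q, contradicting 222 squarefree > 1. If c = 0 then 222 = 286d^2, so 286·222 = (286d)^2 is a perfect square in Q — but 286·222 = 63492 is not a perfect square (since 286 and 222 are distinct squarefree integers). Contradiction. Hence √222 ∉ Q(√286), so x^2 - 222 stays irreducible over Q(√286) and [Q(√286, √222) : Q(√286)] = 2. By the tower law, [Q(√286, √222) : Q] = 2 · 2 = 4.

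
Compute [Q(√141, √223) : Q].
[Q(√141, √223) : Q] = 4

[Q(√141):Q] = 2 (min poly x^2 - 141, irreducible since 141 is squarefree > 1). For the top step, suppose √223 ∈ Q(√141), say √223 = c + d√141 with c, d ∈ Q. Squaring: 223 = c^2 + 141d^2 + 2cd√141. Since √141 ∉ Q this forces 2cd = 0. If d = 0 then √223 = c ∈ Q, contradicting 223 squarefree > 1. If c = 0 then 223 = 141d^2, so 141·223 = (141d)^2 is a perfect square in Q — but 141·223 = 31443 is not a perfect square (since 141 and 223 are distinct squarefree integers). Contradiction. Hence √223 ∉ Q(√141), so x^2 - 223 stays irreducible over Q(√141) and [Q(√141, √223) : Q(√141)] = 2. By the tower law, [Q(√141, √223) : Q] = 2 · 2 = 4.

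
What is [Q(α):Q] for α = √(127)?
[Q(α):Q] = 2

[Q(α):Q] equals the degree of the minimal polynomial of α. Here α^2 = 127 and x^2 - 127 is irreducible (d = 127 is squarefree, ≠ 1, hence not a square), so deg(m_α) = 2. Thus [Q(α):Q] = 2.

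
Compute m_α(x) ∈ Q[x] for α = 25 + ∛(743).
m_α(x) = x^3 - 75x^2 + 1875x - 16368

Set β = α - 25 = ∛(743), so β^3 = 743. Then (α - 25)^3 - 743 = 0, i.e. α is a root of g(x) = (x - 25)^3 - 743 = x^3 - 75x^2 + 1875x - 16368. Since g(x) = h(x - 25) where h(x) = x^3 - 743, and h is irreducible over Q (because 743 is not a perfect cube, so h has no rational root, and a monic cubic with no rational root is irreducible), g is also irreducible (irreducibility is preserved under the substitution x → x - 25). Hence m_α(x) = x^3 - 75x^2 + 1875x - 16368.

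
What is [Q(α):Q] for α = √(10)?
[Q(α):Q] = 2

[Q(α):Q] equals the degree of the minimal polynomial of α. Here α^2 = 10 and x^2 - 10 is irreducible (d = 10 is squarefree, ≠ 1, hence not a square), so deg(m_α) = 2. Thus [Q(α):Q] = 2.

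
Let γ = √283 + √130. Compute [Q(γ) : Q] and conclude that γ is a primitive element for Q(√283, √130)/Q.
[Q(γ) : Q] = 4 (equivalently, Q(γ) = Q(√283, √130))

Obviously Q(γ) ⊆ Q(√283, √130), and [Q(√283, √130):Q] = 4 (since 283, 130 are distinct squarefree integers > 1 with 36790 not a perfect square). To show equality we compute the minimal polynomial of γ. From γ = √283 + √130: γ^2 = 283 + 2√(36790) + 130 = 413 + 2√(36790), so γ^2 - 413 = 2√(36790); squaring, (γ^2 - 413)^2 = 4·36790, i.e. γ^4 - 826γ^2 + 170569 - 147160 = 0, i.e. γ^4 - 826γ^2 + 23409 = 0. So γ is a root of x^4 - 826x^2 + 23409. This polynomial is irreducible over Q: it has no rational root (each ±√283 ± √130 is irrational), and any factorization into two quadratics over Q would force √(36790) ∈ Q (pairing opposite roots) or √283, √130 ∈ Q (other pairings), all impossible. Hence [Q(γ):Q] = 4 = [Q(√283, √130):Q], so Q(γ) = Q(√283, √130).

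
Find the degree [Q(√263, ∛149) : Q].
[Q(√263, ∛149) : Q] = 6

Let L = Q(√263, ∛149). Since Q(√263) ⊂ L and [Q(√263):Q] = 2, the tower law gives 2 | [L:Q]. Likewise Q(∛149) ⊂ L with [Q(∛149):Q] = 3 (because 149 is not a perfect cube), so 3 | [L:Q]. As gcd(2,3) = 1, [L:Q] is divisible by 6. Conversely L is generated over Q by √263 and ∛149, so [L:Q] ≤ 2·3 = 6. Therefore [Q(√263, ∛149) : Q] = 6.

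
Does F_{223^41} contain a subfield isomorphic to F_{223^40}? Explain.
No: F_{223^40} is not a subfield of F_{223^41}

F_{p^m} embeds in F_{p^n} iff m | n. Here 40 ∤ 41 (since 41 = 1·40 + 1 with remainder 1 ≠ 0), so F_{223^40} is not a subfield of F_{223^41}. Equivalently: if it were, the tower law would give 40 = [F_{223^40}:F_223] dividing [F_{223^41}:F_223] = 41, contradiction.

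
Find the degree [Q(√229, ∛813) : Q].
[Q(√229, ∛813) : Q] = 6

Let L = Q(√229, ∛813). Since Q(√229) ⊂ L and [Q(√229):Q] = 2, the tower law gives 2 | [L:Q]. Likewise Q(∛813) ⊂ L with [Q(∛813):Q] = 3 (because 813 is not a perfect cube), so 3 | [L:Q]. As gcd(2,3) = 1, [L:Q] is divisible by 6. Conversely L is generated over Q by √229 and ∛813, so [L:Q] ≤ 2·3 = 6. Therefore [Q(√229, ∛813) : Q] = 6.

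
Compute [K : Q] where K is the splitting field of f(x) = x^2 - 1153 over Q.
[K : Q] = 2

f(x) = x^2 - 1153 factors as (x - √1153)(x + √1153). The splitting field is K = Q(√1153). Since 1153 is squarefree and > 1, it is not a perfect square, so x^2 - 1153 is irreducible over Q and [Q(√1153) : Q] = 2. Hence [K : Q] = 2.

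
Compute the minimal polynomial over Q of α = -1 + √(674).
m_α(x) = x^2 + 2x - 673

From α + 1 = √(674), squaring gives (α + 1)^2 = 674, i.e. α^2 + 2α + 1 = 674, so α^2 + 2α - 673 = 0. The discriminant of x^2 + 2x - 673 is (2)^2 - 4·(-673) = 4 + 2692 = 2696, and 4·(674) is not a perfect square in Q since 674 is squarefree and ≠ 1. Hence x^2 + 2x - 673 is irreducible over Q and is the minimal polynomial of α.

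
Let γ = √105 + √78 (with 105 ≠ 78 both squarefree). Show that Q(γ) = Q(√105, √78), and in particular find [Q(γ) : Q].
[Q(γ) : Q] = 4 (equivalently, Q(γ) = Q(√105, √78))

Obviously Q(γ) ⊆ Q(√105, √78), and [Q(√105, √78):Q] = 4 (since 105, 78 are distinct squarefree integers > 1 with 8190 not a perfect square). To show equality we compute the minimal polynomial of γ. From γ = √105 + √78: γ^2 = 105 + 2√(8190) + 78 = 183 + 2√(8190), so γ^2 - 183 = 2√(8190); squaring, (γ^2 - 183)^2 = 4·8190, i.e. γ^4 - 366γ^2 + 33489 - 32760 = 0, i.e. γ^4 - 366γ^2 + 729 = 0. So γ is a root of x^4 - 366x^2 + 729. This polynomial is irreducible over Q: it has no rational root (each ±√105 ± √78 is irrational), and any factorization into two quadratics over Q would force √(8190) ∈ Q (pairing opposite roots) or √105, √78 ∈ Q (other pairings), all impossible. Hence [Q(γ):Q] = 4 = [Q(√105, √78):Q], so Q(γ) = Q(√105, √78).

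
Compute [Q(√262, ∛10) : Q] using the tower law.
[Q(√262, ∛10) : Q] = 6

Let L = Q(√262, ∛10). Since Q(√262) ⊂ L and [Q(√262):Q] = 2, the tower law gives 2 | [L:Q]. Likewise Q(∛10) ⊂ L with [Q(∛10):Q] = 3 (because 10 is not a perfect cube), so 3 | [L:Q]. As gcd(2,3) = 1, [L:Q] is divisible by 6. Conversely L is generated over Q by √262 and ∛10, so [L:Q] ≤ 2·3 = 6. Therefore [Q(√262, ∛10) : Q] = 6.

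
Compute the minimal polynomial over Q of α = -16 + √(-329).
m_α(x) = x^2 + 32x + 585

From α + 16 = √(-329), squaring gives (α + 16)^2 = -329, i.e. α^2 + 32α + 256 = -329, so α^2 + 32α + 585 = 0. The discriminant of x^2 + 32x + 585 is (32)^2 - 4·(585) = 1024 - 2340 = -1316, and 4·(-329) is not a perfect square in Q since -329 is squarefree and ≠ 1. Hence x^2 + 32x + 585 is irreducible over Q and is the minimal polynomial of α.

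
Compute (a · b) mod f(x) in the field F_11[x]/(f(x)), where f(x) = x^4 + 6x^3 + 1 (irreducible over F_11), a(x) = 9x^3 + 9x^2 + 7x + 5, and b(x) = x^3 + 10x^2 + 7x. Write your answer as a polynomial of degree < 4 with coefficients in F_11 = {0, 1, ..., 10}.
a · b ≡ 6x^3 + 2x^2 + x (mod f(x))

Multiply in F_11[x]: a(x)·b(x) = (9x^3 + 9x^2 + 7x + 5)·(x^3 + 10x^2 + 7x) = 9x^6 + 6x^4 + 6x^3 + 2x. This has degree ≥ 4, so divide by f(x) over F_11: 9x^6 + 6x^4 + 6x^3 + 2x = (9x^2 + x)·(x^4 + 6x^3 + 1) + (6x^3 + 2x^2 + x). Hence a·b ≡ 6x^3 + 2x^2 + x (mod f). (F_11[x]/(f) is a field with 11^4 = 14641 elements since f is irreducible of degree 4.)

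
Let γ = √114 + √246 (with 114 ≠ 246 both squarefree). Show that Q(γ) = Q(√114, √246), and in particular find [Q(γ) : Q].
[Q(γ) : Q] = 4 (equivalently, Q(γ) = Q(√114, √246))

Obviously Q(γ) ⊆ Q(√114, √246), and [Q(√114, √246):Q] = 4 (since 114, 246 are distinct squarefree integers > 1 with 28044 not a perfect square). To show equality we compute the minimal polynomial of γ. From γ = √114 + √246: γ^2 = 114 + 2√(28044) + 246 = 360 + 2√(28044), so γ^2 - 360 = 2√(28044); squaring, (γ^2 - 360)^2 = 4·28044, i.e. γ^4 - 720γ^2 + 129600 - 112176 = 0, i.e. γ^4 - 720γ^2 + 17424 = 0. So γ is a root of x^4 - 720x^2 + 17424. This polynomial is irreducible over Q: it has no rational root (each ±√114 ± √246 is irrational), and any factorization into two quadratics over Q would force √(28044) ∈ Q (pairing opposite roots) or √114, √246 ∈ Q (other pairings), all impossible. Hence [Q(γ):Q] = 4 = [Q(√114, √246):Q], so Q(γ) = Q(√114, √246).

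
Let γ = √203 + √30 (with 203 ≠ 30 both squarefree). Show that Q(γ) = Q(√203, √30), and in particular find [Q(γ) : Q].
[Q(γ) : Q] = 4 (equivalently, Q(γ) = Q(√203, √30))

Obviously Q(γ) ⊆ Q(√203, √30), and [Q(√203, √30):Q] = 4 (since 203, 30 are distinct squarefree integers > 1 with 6090 not a perfect square). To show equality we compute the minimal polynomial of γ. From γ = √203 + √30: γ^2 = 203 + 2√(6090) + 30 = 233 + 2√(6090), so γ^2 - 233 = 2√(6090); squaring, (γ^2 - 233)^2 = 4·6090, i.e. γ^4 - 466γ^2 + 54289 - 24360 = 0, i.e. γ^4 - 466γ^2 + 29929 = 0. So γ is a root of x^4 - 466x^2 + 29929. This polynomial is irreducible over Q: it has no rational root (each ±√203 ± √30 is irrational), and any factorization into two quadratics over Q would force √(6090) ∈ Q (pairing opposite roots) or √203, √30 ∈ Q (other pairings), all impossible. Hence [Q(γ):Q] = 4 = [Q(√203, √30):Q], so Q(γ) = Q(√203, √30).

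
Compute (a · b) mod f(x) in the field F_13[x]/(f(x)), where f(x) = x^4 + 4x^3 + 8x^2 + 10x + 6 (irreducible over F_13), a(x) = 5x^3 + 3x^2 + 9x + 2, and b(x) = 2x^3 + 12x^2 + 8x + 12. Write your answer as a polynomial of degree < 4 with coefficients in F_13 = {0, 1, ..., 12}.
a · b ≡ x^3 + 12x^2 + 10x + 5 (mod f(x))

Multiply in F_13[x]: a(x)·b(x) = (5x^3 + 3x^2 + 9x + 2)·(2x^3 + 12x^2 + 8x + 12) = 10x^6 + x^5 + 3x^4 + x^3 + 2x^2 + 7x + 11. This has degree ≥ 4, so divide by f(x) over F_13: 10x^6 + x^5 + 3x^4 + x^3 + 2x^2 + 7x + 11 = (10x^2 + 1)·(x^4 + 4x^3 + 8x^2 + 10x + 6) + (x^3 + 12x^2 + 10x + 5). Hence a·b ≡ x^3 + 12x^2 + 10x + 5 (mod f). (F_13[x]/(f) is a field with 13^4 = 28561 elements since f is irreducible of degree 4.)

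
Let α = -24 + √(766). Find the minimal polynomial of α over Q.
m_α(x) = x^2 + 48x - 190

From α + 24 = √(766), squaring gives (α + 24)^2 = 766, i.e. α^2 + 48α + 576 = 766, so α^2 + 48α - 190 = 0. The discriminant of x^2 + 48x - 190 is (48)^2 - 4·(-190) = 2304 + 760 = 3064, and 4·(766) is not a perfect square in Q since 766 is squarefree and ≠ 1. Hence x^2 + 48x - 190 is irreducible over Q and is the minimal polynomial of α.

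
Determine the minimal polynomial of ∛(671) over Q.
m_α(x) = x^3 - 671

α satisfies α^3 = 671, so x^3 - 671 annihilates α. By the rational root test, a rational root p/q (in lowest terms) of x^3 - 671 would satisfy p^3 = 671 q^3, forcing q = 1 and p^3 = 671; but 671 is not a perfect cube, contradiction. A monic cubic over Q with no rational root is irreducible (any nontrivial factorization would include a linear factor). Hence x^3 - 671 is the minimal polynomial of α, and in particular [Q(α):Q] = 3.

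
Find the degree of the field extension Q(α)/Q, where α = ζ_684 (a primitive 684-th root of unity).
[Q(α):Q] = 216

The minimal polynomial of ζ_684 over Q is the 684-th cyclotomic polynomial Φ_684(x), which is irreducible over Q and has degree φ(684) = 216. Hence [Q(α):Q] = φ(684) = 216.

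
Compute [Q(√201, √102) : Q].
[Q(√201, √102) : Q] = 4

[Q(√201):Q] = 2 (min poly x^2 - 201, irreducible since 201 is squarefree > 1). For the top step, suppose √102 ∈ Q(√201), say √102 = c + d√201 with c, d ∈ Q. Squaring: 102 = c^2 + 201d^2 + 2cd√201. Since √201 ∉ Q this forces 2cd = 0. If d = 0 then √102 = c ∈ Q, contradicting 102 squarefree > 1. If c = 0 then 102 = 201d^2, so 201·102 = (201d)^2 is a perfect square in Q — but 201·102 = 20502 is not a perfect square (since 201 and 102 are distinct squarefree integers). Contradiction. Hence √102 ∉ Q(√201), so x^2 - 102 stays irreducible over Q(√201) and [Q(√201, √102) : Q(√201)] = 2. By the tower law, [Q(√201, √102) : Q] = 2 · 2 = 4.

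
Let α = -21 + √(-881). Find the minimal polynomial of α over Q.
m_α(x) = x^2 + 42x + 1322

From α + 21 = √(-881), squaring gives (α + 21)^2 = -881, i.e. α^2 + 42α + 441 = -881, so α^2 + 42α + 1322 = 0. The discriminant of x^2 + 42x + 1322 is (42)^2 - 4·(1322) = 1764 - 5288 = -3524, and 4·(-881) is not a perfect square in Q since -881 is squarefree and ≠ 1. Hence x^2 + 42x + 1322 is irreducible over Q and is the minimal polynomial of α.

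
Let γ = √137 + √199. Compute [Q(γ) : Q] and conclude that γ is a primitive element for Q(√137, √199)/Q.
[Q(γ) : Q] = 4 (equivalently, Q(γ) = Q(√137, √199))

Obviously Q(γ) ⊆ Q(√137, √199), and [Q(√137, √199):Q] = 4 (since 137, 199 are distinct squarefree integers > 1 with 27263 not a perfect square). To show equality we compute the minimal polynomial of γ. From γ = √137 + √199: γ^2 = 137 + 2√(27263) + 199 = 336 + 2√(27263), so γ^2 - 336 = 2√(27263); squaring, (γ^2 - 336)^2 = 4·27263, i.e. γ^4 - 672γ^2 + 112896 - 109052 = 0, i.e. γ^4 - 672γ^2 + 3844 = 0. So γ is a root of x^4 - 672x^2 + 3844. This polynomial is irreducible over Q: it has no rational root (each ±√137 ± √199 is irrational), and any factorization into two quadratics over Q would force √(27263) ∈ Q (pairing opposite roots) or √137, √199 ∈ Q (other pairings), all impossible. Hence [Q(γ):Q] = 4 = [Q(√137, √199):Q], so Q(γ) = Q(√137, √199).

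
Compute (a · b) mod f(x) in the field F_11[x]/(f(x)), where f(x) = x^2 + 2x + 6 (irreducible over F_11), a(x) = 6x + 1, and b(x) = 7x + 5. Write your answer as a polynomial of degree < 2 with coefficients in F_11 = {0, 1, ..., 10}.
a · b ≡ 8x + 6 (mod f(x))

Multiply in F_11[x]: a(x)·b(x) = (6x + 1)·(7x + 5) = 9x^2 + 4x + 5. This has degree ≥ 2, so divide by f(x) over F_11: 9x^2 + 4x + 5 = (9)·(x^2 + 2x + 6) + (8x + 6). Hence a·b ≡ 8x + 6 (mod f). (F_11[x]/(f) is a field with 11^2 = 121 elements since f is irreducible of degree 2.)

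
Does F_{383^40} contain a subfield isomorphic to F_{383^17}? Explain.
No: F_{383^17} is not a subfield of F_{383^40}

F_{p^m} embeds in F_{p^n} iff m | n. Here 17 ∤ 40 (since 40 = 2·17 + 6 with remainder 6 ≠ 0), so F_{383^17} is not a subfield of F_{383^40}. Equivalently: if it were, the tower law would give 17 = [F_{383^17}:F_383] dividing [F_{383^40}:F_383] = 40, contradiction.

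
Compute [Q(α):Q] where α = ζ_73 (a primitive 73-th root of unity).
[Q(α):Q] = 72

The minimal polynomial of ζ_73 over Q is the 73-th cyclotomic polynomial Φ_73(x), which is irreducible over Q and has degree φ(73) = 72. Hence [Q(α):Q] = φ(73) = 72.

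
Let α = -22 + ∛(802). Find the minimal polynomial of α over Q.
m_α(x) = x^3 + 66x^2 + 1452x + 9846

Set β = α + 22 = ∛(802), so β^3 = 802. Then (α + 22)^3 - 802 = 0, i.e. α is a root of g(x) = (x + 22)^3 - 802 = x^3 + 66x^2 + 1452x + 9846. Since g(x) = h(x + 22) where h(x) = x^3 - 802, and h is irreducible over Q (because 802 is not a perfect cube, so h has no rational root, and a monic cubic with no rational root is irreducible), g is also irreducible (irreducibility is preserved under the substitution x → x + 22). Hence m_α(x) = x^3 + 66x^2 + 1452x + 9846.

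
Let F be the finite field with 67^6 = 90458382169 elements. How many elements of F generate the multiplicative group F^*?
There are φ(90458382168) = 21395404800 primitive elements

F_q^* is cyclic of order q - 1 = 90458382168. A cyclic group of order m has exactly φ(m) generators. Here m = 90458382168 = 2^3 · 3^2 · 7^2 · 11 · 17 · 31 · 4423, so the number of primitive elements is φ(90458382168) = 21395404800.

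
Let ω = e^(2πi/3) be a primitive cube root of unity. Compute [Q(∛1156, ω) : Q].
[Q(∛1156, ω) : Q] = 6

[Q(∛1156):Q] = 3 (min poly x^3 - 1156, irreducible since 1156 is not a perfect cube). [Q(ω):Q] = 2 (min poly x^2 + x + 1). Since Q(∛1156) ⊂ R and ω ∉ R, we have ω ∉ Q(∛1156), so x^2 + x + 1 remains irreducible over Q(∛1156) and [Q(∛1156, ω) : Q(∛1156)] = 2. By the tower law, [Q(∛1156, ω) : Q] = 3 · 2 = 6. (In fact Q(∛1156, ω) is the splitting field of x^3 - 1156 over Q.)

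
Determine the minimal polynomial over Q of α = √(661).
m_α(x) = x^2 - 661

α satisfies α^2 - 661 = 0, so x^2 - 661 annihilates α. Since d = 661 is squarefree and ≠ 1, it is not a perfect square in Q, so x^2 - 661 has no rational root and is therefore irreducible over Q (a degree-2 polynomial over a field is irreducible iff it has no root). Hence m_α(x) = x^2 - 661.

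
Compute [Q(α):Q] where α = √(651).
[Q(α):Q] = 2

[Q(α):Q] equals the degree of the minimal polynomial of α. Here α^2 = 651 and x^2 - 651 is irreducible (d = 651 is squarefree, ≠ 1, hence not a square), so deg(m_α) = 2. Thus [Q(α):Q] = 2.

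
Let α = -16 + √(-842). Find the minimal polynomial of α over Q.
m_α(x) = x^2 + 32x + 1098

From α + 16 = √(-842), squaring gives (α + 16)^2 = -842, i.e. α^2 + 32α + 256 = -842, so α^2 + 32α + 1098 = 0. The discriminant of x^2 + 32x + 1098 is (32)^2 - 4·(1098) = 1024 - 4392 = -3368, and 4·(-842) is not a perfect square in Q since -842 is squarefree and ≠ 1. Hence x^2 + 32x + 1098 is irreducible over Q and is the minimal polynomial of α.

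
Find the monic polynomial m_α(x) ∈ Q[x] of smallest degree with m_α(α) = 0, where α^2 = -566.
m_α(x) = x^2 + 566

α satisfies α^2 + 566 = 0, so x^2 + 566 annihilates α. Since d = -566 is squarefree and ≠ 1, it is not a perfect square in Q, so x^2 + 566 has no rational root and is therefore irreducible over Q (a degree-2 polynomial over a field is irreducible iff it has no root). Hence m_α(x) = x^2 + 566.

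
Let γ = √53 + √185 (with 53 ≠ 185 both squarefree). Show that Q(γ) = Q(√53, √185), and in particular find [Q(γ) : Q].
[Q(γ) : Q] = 4 (equivalently, Q(γ) = Q(√53, √185))

Obviously Q(γ) ⊆ Q(√53, √185), and [Q(√53, √185):Q] = 4 (since 53, 185 are distinct squarefree integers > 1 with 9805 not a perfect square). To show equality we compute the minimal polynomial of γ. From γ = √53 + √185: γ^2 = 53 + 2√(9805) + 185 = 238 + 2√(9805), so γ^2 - 238 = 2√(9805); squaring, (γ^2 - 238)^2 = 4·9805, i.e. γ^4 - 476γ^2 + 56644 - 39220 = 0, i.e. γ^4 - 476γ^2 + 17424 = 0. So γ is a root of x^4 - 476x^2 + 17424. This polynomial is irreducible over Q: it has no rational root (each ±√53 ± √185 is irrational), and any factorization into two quadratics over Q would force √(9805) ∈ Q (pairing opposite roots) or √53, √185 ∈ Q (other pairings), all impossible. Hence [Q(γ):Q] = 4 = [Q(√53, √185):Q], so Q(γ) = Q(√53, √185).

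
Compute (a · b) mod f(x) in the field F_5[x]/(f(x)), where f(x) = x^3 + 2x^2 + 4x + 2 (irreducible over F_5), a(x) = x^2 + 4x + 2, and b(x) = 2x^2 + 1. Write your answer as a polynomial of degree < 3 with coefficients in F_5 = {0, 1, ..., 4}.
a · b ≡ 4x^2 + 4x + 4 (mod f(x))

Multiply in F_5[x]: a(x)·b(x) = (x^2 + 4x + 2)·(2x^2 + 1) = 2x^4 + 3x^3 + 4x + 2. This has degree ≥ 3, so divide by f(x) over F_5: 2x^4 + 3x^3 + 4x + 2 = (2x + 4)·(x^3 + 2x^2 + 4x + 2) + (4x^2 + 4x + 4). Hence a·b ≡ 4x^2 + 4x + 4 (mod f). (F_5[x]/(f) is a field with 5^3 = 125 elements since f is irreducible of degree 3.)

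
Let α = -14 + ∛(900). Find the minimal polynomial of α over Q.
m_α(x) = x^3 + 42x^2 + 588x + 1844

Set β = α + 14 = ∛(900), so β^3 = 900. Then (α + 14)^3 - 900 = 0, i.e. α is a root of g(x) = (x + 14)^3 - 900 = x^3 + 42x^2 + 588x + 1844. Since g(x) = h(x + 14) where h(x) = x^3 - 900, and h is irreducible over Q (because 900 is not a perfect cube, so h has no rational root, and a monic cubic with no rational root is irreducible), g is also irreducible (irreducibility is preserved under the substitution x → x + 14). Hence m_α(x) = x^3 + 42x^2 + 588x + 1844.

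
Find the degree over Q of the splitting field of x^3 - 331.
[K : Q] = 6

The roots of x^3 - 331 are ∛331, ω∛331, ω^2∛331 where ω = e^(2πi/3) is a primitive cube root of unity, so K = Q(∛331, ω). Now [Q(∛331):Q] = 3 (since 331 is not a perfect cube, x^3 - 331 is irreducible) and [Q(ω):Q] = 2. Both 2 and 3 divide [K:Q], and [K:Q] ≤ 3·2 = 6, so [K:Q] = 6. (Equivalently: Q(∛331) ⊂ R but ω ∉ R, so [K : Q(∛331)] = 2.)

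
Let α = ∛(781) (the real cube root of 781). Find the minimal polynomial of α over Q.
m_α(x) = x^3 - 781

α satisfies α^3 = 781, so x^3 - 781 annihilates α. By the rational root test, a rational root p/q (in lowest terms) of x^3 - 781 would satisfy p^3 = 781 q^3, forcing q = 1 and p^3 = 781; but 781 is not a perfect cube, contradiction. A monic cubic over Q with no rational root is irreducible (any nontrivial factorization would include a linear factor). Hence x^3 - 781 is the minimal polynomial of α, and in particular [Q(α):Q] = 3.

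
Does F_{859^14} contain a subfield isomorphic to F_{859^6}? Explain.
No: F_{859^6} is not a subfield of F_{859^14}

F_{p^m} embeds in F_{p^n} iff m | n. Here 6 ∤ 14 (since 14 = 2·6 + 2 with remainder 2 ≠ 0), so F_{859^6} is not a subfield of F_{859^14}. Equivalently: if it were, the tower law would give 6 = [F_{859^6}:F_859] dividing [F_{859^14}:F_859] = 14, contradiction.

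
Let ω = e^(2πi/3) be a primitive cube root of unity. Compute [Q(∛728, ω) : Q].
[Q(∛728, ω) : Q] = 6

[Q(∛728):Q] = 3 (min poly x^3 - 728, irreducible since 728 is not a perfect cube). [Q(ω):Q] = 2 (min poly x^2 + x + 1). Since Q(∛728) ⊂ R and ω ∉ R, we have ω ∉ Q(∛728), so x^2 + x + 1 remains irreducible over Q(∛728) and [Q(∛728, ω) : Q(∛728)] = 2. By the tower law, [Q(∛728, ω) : Q] = 3 · 2 = 6. (In fact Q(∛728, ω) is the splitting field of x^3 - 728 over Q.)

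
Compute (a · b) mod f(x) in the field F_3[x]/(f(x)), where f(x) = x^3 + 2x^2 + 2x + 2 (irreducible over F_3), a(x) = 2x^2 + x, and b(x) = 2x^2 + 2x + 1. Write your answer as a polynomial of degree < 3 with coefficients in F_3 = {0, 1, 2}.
a · b ≡ 1 (mod f(x))

Multiply in F_3[x]: a(x)·b(x) = (2x^2 + x)·(2x^2 + 2x + 1) = x^4 + x^2 + x. This has degree ≥ 3, so divide by f(x) over F_3: x^4 + x^2 + x = (x + 1)·(x^3 + 2x^2 + 2x + 2) + (1). Hence a·b ≡ 1 (mod f). (F_3[x]/(f) is a field with 3^3 = 27 elements since f is irreducible of degree 3.)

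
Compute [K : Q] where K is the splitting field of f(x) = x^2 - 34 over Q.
[K : Q] = 2

f(x) = x^2 - 34 factors as (x - √34)(x + √34). The splitting field is K = Q(√34). Since 34 is squarefree and > 1, it is not a perfect square, so x^2 - 34 is irreducible over Q and [Q(√34) : Q] = 2. Hence [K : Q] = 2.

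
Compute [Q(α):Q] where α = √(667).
[Q(α):Q] = 2

[Q(α):Q] equals the degree of the minimal polynomial of α. Here α^2 = 667 and x^2 - 667 is irreducible (d = 667 is squarefree, ≠ 1, hence not a square), so deg(m_α) = 2. Thus [Q(α):Q] = 2.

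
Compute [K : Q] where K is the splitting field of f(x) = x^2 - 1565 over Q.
[K : Q] = 2

f(x) = x^2 - 1565 factors as (x - √1565)(x + √1565). The splitting field is K = Q(√1565). Since 1565 is squarefree and > 1, it is not a perfect square, so x^2 - 1565 is irreducible over Q and [Q(√1565) : Q] = 2. Hence [K : Q] = 2.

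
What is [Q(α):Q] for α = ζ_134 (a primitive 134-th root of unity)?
[Q(α):Q] = 66

The minimal polynomial of ζ_134 over Q is the 134-th cyclotomic polynomial Φ_134(x), which is irreducible over Q and has degree φ(134) = 66. Hence [Q(α):Q] = φ(134) = 66.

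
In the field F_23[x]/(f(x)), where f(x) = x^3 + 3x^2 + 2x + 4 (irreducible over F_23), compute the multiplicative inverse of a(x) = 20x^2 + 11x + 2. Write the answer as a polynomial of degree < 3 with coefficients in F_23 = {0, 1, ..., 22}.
a(x)^(-1) ≡ 7x^2 + 6x + 3 (mod f(x))

Since f is irreducible over F_23, F_23[x]/(f) is a field and a(x) ≠ 0 has an inverse. Apply the extended Euclidean algorithm to f(x) and a(x) in F_23[x]: f(x) = (15x + 8)·a(x) + (22x + 11);  a(x) = (3x + 22)·(22x + 11) + (13). The last nonzero remainder is the constant 13 = gcd(f, a) in F_23. Back-substituting through the division chain expresses 13 = s(x)·a(x) + t(x)·f(x) with s(x) ≡ 22x^2 + 9x + 16 (mod f), so (22x^2 + 9x + 16)·a(x) ≡ 13 (mod f). Multiplying by 13^(-1) ≡ 16 in F_23 gives a(x)^(-1) ≡ 16·(22x^2 + 9x + 16) ≡ 7x^2 + 6x + 3 (mod f). Check: (20x^2 + 11x + 2)·(7x^2 + 6x + 3) = 2x^4 + 13x^3 + 2x^2 + 22x + 6 ≡ 1 (mod x^3 + 3x^2 + 2x + 4).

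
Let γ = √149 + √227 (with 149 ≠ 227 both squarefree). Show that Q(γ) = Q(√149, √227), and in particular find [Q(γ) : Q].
[Q(γ) : Q] = 4 (equivalently, Q(γ) = Q(√149, √227))

Obviously Q(γ) ⊆ Q(√149, √227), and [Q(√149, √227):Q] = 4 (since 149, 227 are distinct squarefree integers > 1 with 33823 not a perfect square). To show equality we compute the minimal polynomial of γ. From γ = √149 + √227: γ^2 = 149 + 2√(33823) + 227 = 376 + 2√(33823), so γ^2 - 376 = 2√(33823); squaring, (γ^2 - 376)^2 = 4·33823, i.e. γ^4 - 752γ^2 + 141376 - 135292 = 0, i.e. γ^4 - 752γ^2 + 6084 = 0. So γ is a root of x^4 - 752x^2 + 6084. This polynomial is irreducible over Q: it has no rational root (each ±√149 ± √227 is irrational), and any factorization into two quadratics over Q would force √(33823) ∈ Q (pairing opposite roots) or √149, √227 ∈ Q (other pairings), all impossible. Hence [Q(γ):Q] = 4 = [Q(√149, √227):Q], so Q(γ) = Q(√149, √227).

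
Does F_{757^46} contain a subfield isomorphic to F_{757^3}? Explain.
No: F_{757^3} is not a subfield of F_{757^46}

F_{p^m} embeds in F_{p^n} iff m | n. Here 3 ∤ 46 (since 46 = 15·3 + 1 with remainder 1 ≠ 0), so F_{757^3} is not a subfield of F_{757^46}. Equivalently: if it were, the tower law would give 3 = [F_{757^3}:F_757] dividing [F_{757^46}:F_757] = 46, contradiction.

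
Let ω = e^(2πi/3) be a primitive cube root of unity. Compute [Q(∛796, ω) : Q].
[Q(∛796, ω) : Q] = 6

[Q(∛796):Q] = 3 (min poly x^3 - 796, irreducible since 796 is not a perfect cube). [Q(ω):Q] = 2 (min poly x^2 + x + 1). Since Q(∛796) ⊂ R and ω ∉ R, we have ω ∉ Q(∛796), so x^2 + x + 1 remains irreducible over Q(∛796) and [Q(∛796, ω) : Q(∛796)] = 2. By the tower law, [Q(∛796, ω) : Q] = 3 · 2 = 6. (In fact Q(∛796, ω) is the splitting field of x^3 - 796 over Q.)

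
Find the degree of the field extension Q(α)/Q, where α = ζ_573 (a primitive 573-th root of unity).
[Q(α):Q] = 380

The minimal polynomial of ζ_573 over Q is the 573-th cyclotomic polynomial Φ_573(x), which is irreducible over Q and has degree φ(573) = 380. Hence [Q(α):Q] = φ(573) = 380.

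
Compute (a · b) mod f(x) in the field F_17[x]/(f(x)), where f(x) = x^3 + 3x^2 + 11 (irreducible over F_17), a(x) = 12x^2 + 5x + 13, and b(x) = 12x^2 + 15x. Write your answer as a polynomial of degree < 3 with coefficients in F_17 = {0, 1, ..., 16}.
a · b ≡ 8x^2 + 5x + 4 (mod f(x))

Multiply in F_17[x]: a(x)·b(x) = (12x^2 + 5x + 13)·(12x^2 + 15x) = 8x^4 + 2x^3 + 10x^2 + 8x. This has degree ≥ 3, so divide by f(x) over F_17: 8x^4 + 2x^3 + 10x^2 + 8x = (8x + 12)·(x^3 + 3x^2 + 11) + (8x^2 + 5x + 4). Hence a·b ≡ 8x^2 + 5x + 4 (mod f). (F_17[x]/(f) is a field with 17^3 = 4913 elements since f is irreducible of degree 3.)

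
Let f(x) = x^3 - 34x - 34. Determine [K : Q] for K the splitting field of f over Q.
[K : Q] = 6

By the rational root test, any rational root of the monic integer polynomial f(x) = x^3 - 34x - 34 must be an integer dividing the constant term -34, i.e. one of ±{1, 2, 17, 34}. Evaluating: f(1) = -67, f(-1) = -1, f(2) = -94, f(-2) = 26, f(17) = 4301, f(-17) = -4369, f(34) = 38114, f(-34) = -38182; none is 0, so f has no rational root and is therefore irreducible over Q (a cubic with no linear factor over a field is irreducible). For an irreducible cubic, the Galois group is A_3 or S_3 according as the discriminant disc(f) = -4a^3 - 27b^2 = -4·(-34)^3 - 27·(-34)^2 = 126004 is or is not a square in Q. Here disc(f) = 126004 is not a perfect square in Q, so the Galois group of f over Q is not contained in A_3 and must be all of S_3. The splitting field has degree |S_3| = 6 over Q, so [K : Q] = 6.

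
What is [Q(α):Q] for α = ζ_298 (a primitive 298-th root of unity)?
[Q(α):Q] = 148

The minimal polynomial of ζ_298 over Q is the 298-th cyclotomic polynomial Φ_298(x), which is irreducible over Q and has degree φ(298) = 148. Hence [Q(α):Q] = φ(298) = 148.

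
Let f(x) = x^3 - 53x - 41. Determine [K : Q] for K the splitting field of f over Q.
[K : Q] = 6

By the rational root test, any rational root of the monic integer polynomial f(x) = x^3 - 53x - 41 must be an integer dividing the constant term -41, i.e. one of ±{1, 41}. Evaluating: f(1) = -93, f(-1) = 11, f(41) = 66707, f(-41) = -66789; none is 0, so f has no rational root and is therefore irreducible over Q (a cubic with no linear factor over a field is irreducible). For an irreducible cubic, the Galois group is A_3 or S_3 according as the discriminant disc(f) = -4a^3 - 27b^2 = -4·(-53)^3 - 27·(-41)^2 = 550121 is or is not a square in Q. Here disc(f) = 550121 is not a perfect square in Q, so the Galois group of f over Q is not contained in A_3 and must be all of S_3. The splitting field has degree |S_3| = 6 over Q, so [K : Q] = 6.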